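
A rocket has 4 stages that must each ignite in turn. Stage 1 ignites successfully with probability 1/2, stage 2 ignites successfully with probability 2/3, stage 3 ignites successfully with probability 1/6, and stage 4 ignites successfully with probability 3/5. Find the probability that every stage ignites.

The events are sequential, so multiply the conditional probabilities:
P = 1/2 × 2/3 × 1/6 × 3/5 = 6/180 = 1/30.

1/30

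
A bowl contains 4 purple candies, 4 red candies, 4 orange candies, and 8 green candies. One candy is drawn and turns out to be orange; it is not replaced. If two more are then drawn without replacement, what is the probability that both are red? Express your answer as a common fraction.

After the first draw, 4 of the remaining 19 candies are red.
P = 4/19 × 3/18 = 12/342 = 2/57.

2/57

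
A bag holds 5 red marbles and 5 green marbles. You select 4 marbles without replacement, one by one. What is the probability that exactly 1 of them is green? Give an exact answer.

5/21

One ordering (green drawn first) has probability 5/10 × 5/9 × 4/8 × 3/7 = 300/5040 = 5/84.
There are C(4,1) = 4 such orderings, each equally likely, so P = 4 × 5/84 = 5/21.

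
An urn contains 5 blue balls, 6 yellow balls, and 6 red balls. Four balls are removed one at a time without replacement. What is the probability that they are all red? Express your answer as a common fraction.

P = 6/17 × 5/16 × 4/15 × 3/14 = 360/57120 = 3/476.

3/476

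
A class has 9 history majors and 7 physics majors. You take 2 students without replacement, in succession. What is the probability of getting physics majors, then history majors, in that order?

21/80

Chain rule:
P = 7/16 × 9/15 = 63/240 = 21/80.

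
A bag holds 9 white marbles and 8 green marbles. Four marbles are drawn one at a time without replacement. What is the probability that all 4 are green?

P(all green) = 8/17 × 7/16 × 6/15 × 5/14 = 1680/57120 = 1/34.

1/34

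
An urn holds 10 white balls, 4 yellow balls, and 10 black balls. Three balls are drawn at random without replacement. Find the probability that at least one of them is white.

P(no white) = 14/24 × 13/23 × 12/22 = 2184/12144 = 91/506.
P(at least one) = 1 − 91/506 = 415/506.

415/506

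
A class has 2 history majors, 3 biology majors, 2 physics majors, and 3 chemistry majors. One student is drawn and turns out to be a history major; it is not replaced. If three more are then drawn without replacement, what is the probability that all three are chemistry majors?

1/84

With the first student removed, 3 chemistry majors remain out of 9.
P = 3/9 × 2/8 × 1/7 = 6/504 = 1/84.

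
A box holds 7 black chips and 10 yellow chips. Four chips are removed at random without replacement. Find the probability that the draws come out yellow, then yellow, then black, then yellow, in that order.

3/34

Multiply the probability of each draw given the previous ones:
P = 10/17 × 9/16 × 7/15 × 8/14 = 5040/57120 = 3/34.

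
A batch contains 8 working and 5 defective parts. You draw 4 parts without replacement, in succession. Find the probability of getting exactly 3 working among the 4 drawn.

One ordering (working drawn first) has probability 8/13 × 7/12 × 6/11 × 5/10 = 1680/17160 = 14/143.
There are C(4,3) = 4 such orderings, each equally likely, so P = 4 × 14/143 = 56/143.

56/143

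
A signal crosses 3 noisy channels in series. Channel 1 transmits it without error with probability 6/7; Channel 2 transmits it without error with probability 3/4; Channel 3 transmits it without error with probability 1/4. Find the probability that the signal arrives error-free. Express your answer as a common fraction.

Multiplying along the chain,
P = 6/7 × 3/4 × 1/4 = 18/112 = 9/56.

9/56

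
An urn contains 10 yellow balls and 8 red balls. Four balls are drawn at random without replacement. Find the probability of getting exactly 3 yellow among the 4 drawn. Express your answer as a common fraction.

16/51

One ordering (yellow drawn first) has probability 10/18 × 9/17 × 8/16 × 8/15 = 5760/73440 = 4/51.
There are C(4,3) = 4 such orderings, each equally likely, so P = 4 × 4/51 = 16/51.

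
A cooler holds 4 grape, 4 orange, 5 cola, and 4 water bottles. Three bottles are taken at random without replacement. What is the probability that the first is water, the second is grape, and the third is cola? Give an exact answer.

1/51

Multiply the probability of each draw given the previous ones:
P = 4/17 × 4/16 × 5/15 = 80/4080 = 1/51.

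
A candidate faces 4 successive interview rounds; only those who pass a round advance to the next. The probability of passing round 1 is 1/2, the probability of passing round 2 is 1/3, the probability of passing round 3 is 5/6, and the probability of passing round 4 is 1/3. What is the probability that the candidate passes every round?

The events are sequential, so multiply the conditional probabilities:
P = 1/2 × 1/3 × 5/6 × 1/3 = 5/108.

5/108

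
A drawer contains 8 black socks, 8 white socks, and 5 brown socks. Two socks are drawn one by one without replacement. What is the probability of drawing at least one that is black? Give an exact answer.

P(no black) = 13/21 × 12/20 = 156/420 = 13/35.
P(at least one) = 1 − 13/35 = 22/35.

22/35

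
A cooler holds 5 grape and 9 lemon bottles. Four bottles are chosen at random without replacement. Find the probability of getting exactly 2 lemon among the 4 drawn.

360/1001

One ordering (lemon drawn first) has probability 9/14 × 8/13 × 5/12 × 4/11 = 1440/24024 = 60/1001.
There are C(4,2) = 6 such orderings, each equally likely, so P = 6 × 60/1001 = 360/1001.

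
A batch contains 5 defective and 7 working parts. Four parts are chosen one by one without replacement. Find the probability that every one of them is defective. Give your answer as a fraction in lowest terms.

P = 5/12 × 4/11 × 3/10 × 2/9 = 120/11880 = 1/99.

1/99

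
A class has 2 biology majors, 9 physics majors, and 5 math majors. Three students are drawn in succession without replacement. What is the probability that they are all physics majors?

P(all physics majors) = 9/16 × 8/15 × 7/14 = 504/3360 = 3/20.

3/20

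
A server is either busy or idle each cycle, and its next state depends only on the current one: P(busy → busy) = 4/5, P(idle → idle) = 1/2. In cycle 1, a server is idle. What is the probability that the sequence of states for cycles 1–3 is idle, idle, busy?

Cycle 1 is given. For each transition, use the conditional probability from the current state:
P(idle | idle) = 1/2; P(busy | idle) = 1/2.
P = 1/2 × 1/2 = 1/4.

1/4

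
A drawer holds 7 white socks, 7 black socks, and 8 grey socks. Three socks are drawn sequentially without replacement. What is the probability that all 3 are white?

1/44

P(every draw is white) = 7/22 × 6/21 × 5/20 = 210/9240 = 1/44.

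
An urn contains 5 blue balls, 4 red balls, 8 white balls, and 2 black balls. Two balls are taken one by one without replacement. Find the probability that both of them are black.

1/171

P = 2/19 × 1/18 = 2/342 = 1/171.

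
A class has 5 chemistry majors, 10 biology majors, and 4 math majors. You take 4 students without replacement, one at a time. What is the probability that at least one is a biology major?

625/646

P(no biology majors) = 9/19 × 8/18 × 7/17 × 6/16 = 3024/93024 = 21/646.
P(at least one) = 1 − 21/646 = 625/646.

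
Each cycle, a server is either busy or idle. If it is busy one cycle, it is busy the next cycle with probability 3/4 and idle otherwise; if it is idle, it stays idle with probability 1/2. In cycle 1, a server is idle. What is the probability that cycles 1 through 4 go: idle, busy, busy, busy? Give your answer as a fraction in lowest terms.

9/32

Cycle 1 is given. For each transition, use the conditional probability from the current state:
P(busy | idle) = 1/2; P(busy | busy) = 3/4; P(busy | busy) = 3/4.
P = 1/2 × 3/4 × 3/4 = 9/32.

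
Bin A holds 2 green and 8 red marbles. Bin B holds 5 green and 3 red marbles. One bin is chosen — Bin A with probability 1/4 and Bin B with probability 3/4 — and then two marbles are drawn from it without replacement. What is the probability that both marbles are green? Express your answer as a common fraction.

689/2520

From Bin A: P(both green) = (2/10)(1/9) = 1/45.
From Bin B: P(both green) = (5/8)(4/7) = 5/14.
Total probability = (1/4)(1/45) + (3/4)(5/14) = 689/2520.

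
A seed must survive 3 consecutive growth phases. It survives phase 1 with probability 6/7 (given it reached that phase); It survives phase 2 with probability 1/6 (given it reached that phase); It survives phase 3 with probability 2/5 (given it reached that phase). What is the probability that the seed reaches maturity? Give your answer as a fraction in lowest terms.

2/35

Multiplying along the chain,
P = 6/7 × 1/6 × 2/5 = 12/210 = 2/35.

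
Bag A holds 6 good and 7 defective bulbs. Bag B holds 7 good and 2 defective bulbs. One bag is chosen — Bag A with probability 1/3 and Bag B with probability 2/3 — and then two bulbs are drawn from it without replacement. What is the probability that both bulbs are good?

From Bag A: P(both good) = (6/13)(5/12) = 5/26.
From Bag B: P(both good) = (7/9)(6/8) = 7/12.
Total probability = (1/3)(5/26) + (2/3)(7/12) = 53/117.

53/117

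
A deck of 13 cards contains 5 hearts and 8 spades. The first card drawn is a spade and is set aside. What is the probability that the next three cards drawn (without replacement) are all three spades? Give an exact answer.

After the first draw, 7 of the remaining 12 cards are spades.
P = 7/12 × 6/11 × 5/10 = 210/1320 = 7/44.

7/44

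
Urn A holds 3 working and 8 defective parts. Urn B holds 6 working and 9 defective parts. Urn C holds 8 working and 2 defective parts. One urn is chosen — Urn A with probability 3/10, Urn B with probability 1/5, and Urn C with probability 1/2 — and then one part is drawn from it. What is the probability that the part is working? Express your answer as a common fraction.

309/550

From Urn A: P(working) = 3/11.
From Urn B: P(working) = 6/15.
From Urn C: P(working) = 8/10.
Total probability = (3/10)(3/11) + (1/5)(6/15) + (1/2)(8/10) = 309/550.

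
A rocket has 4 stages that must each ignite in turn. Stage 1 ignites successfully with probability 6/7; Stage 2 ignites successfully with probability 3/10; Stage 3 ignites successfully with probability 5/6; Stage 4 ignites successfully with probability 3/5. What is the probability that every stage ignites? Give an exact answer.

Multiplying along the chain,
P = 6/7 × 3/10 × 5/6 × 3/5 = 270/2100 = 9/70.

9/70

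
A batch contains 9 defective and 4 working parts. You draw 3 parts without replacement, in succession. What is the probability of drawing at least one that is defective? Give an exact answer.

141/143

P(no defective) = 4/13 × 3/12 × 2/11 = 24/1716 = 2/143.
P(at least one) = 1 − 2/143 = 141/143.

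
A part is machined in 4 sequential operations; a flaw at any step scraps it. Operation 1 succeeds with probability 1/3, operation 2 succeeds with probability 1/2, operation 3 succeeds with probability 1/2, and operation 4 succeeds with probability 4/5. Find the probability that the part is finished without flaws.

Each stage is reached only if all earlier stages succeed, so
P = 1/3 × 1/2 × 1/2 × 4/5 = 4/60 = 1/15.

1/15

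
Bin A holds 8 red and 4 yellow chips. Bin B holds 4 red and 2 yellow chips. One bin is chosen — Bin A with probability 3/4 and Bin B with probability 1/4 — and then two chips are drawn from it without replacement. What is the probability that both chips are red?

From Bin A: P(both red) = (8/12)(7/11) = 14/33.
From Bin B: P(both red) = (4/6)(3/5) = 2/5.
Total probability = (3/4)(14/33) + (1/4)(2/5) = 23/55.

23/55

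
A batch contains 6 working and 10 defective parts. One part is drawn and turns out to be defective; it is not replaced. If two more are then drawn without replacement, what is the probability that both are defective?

12/35

After the first draw, 9 of the remaining 15 parts are defective.
P = 9/15 × 8/14 = 72/210 = 12/35.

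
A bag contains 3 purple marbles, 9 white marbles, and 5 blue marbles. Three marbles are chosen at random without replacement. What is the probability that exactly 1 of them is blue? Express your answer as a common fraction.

One ordering (blue drawn first) has probability 5/17 × 12/16 × 11/15 = 660/4080 = 11/68.
There are C(3,1) = 3 such orderings, each equally likely, so P = 3 × 11/68 = 33/68.

33/68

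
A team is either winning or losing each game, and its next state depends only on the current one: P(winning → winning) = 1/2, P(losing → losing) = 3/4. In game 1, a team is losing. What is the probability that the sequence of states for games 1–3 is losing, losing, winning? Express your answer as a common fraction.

3/16

Game 1 is given. For each transition, use the conditional probability from the current state:
P(losing | losing) = 3/4; P(winning | losing) = 1/4.
P = 3/4 × 1/4 = 3/16.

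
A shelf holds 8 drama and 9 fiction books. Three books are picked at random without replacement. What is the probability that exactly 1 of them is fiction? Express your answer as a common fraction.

One ordering (fiction drawn first) has probability 9/17 × 8/16 × 7/15 = 504/4080 = 21/170.
There are C(3,1) = 3 such orderings, each equally likely, so P = 3 × 21/170 = 63/170.

63/170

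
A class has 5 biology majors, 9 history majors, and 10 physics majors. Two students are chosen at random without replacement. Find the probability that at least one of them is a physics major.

185/276

P(no physics majors) = 14/24 × 13/23 = 182/552 = 91/276.
P(at least one) = 1 − 91/276 = 185/276.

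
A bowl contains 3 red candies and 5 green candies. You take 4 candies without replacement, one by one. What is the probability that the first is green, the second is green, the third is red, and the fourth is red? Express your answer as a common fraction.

1/14

Multiply the probability of each draw given the previous ones:
P = 5/8 × 4/7 × 3/6 × 2/5 = 120/1680 = 1/14.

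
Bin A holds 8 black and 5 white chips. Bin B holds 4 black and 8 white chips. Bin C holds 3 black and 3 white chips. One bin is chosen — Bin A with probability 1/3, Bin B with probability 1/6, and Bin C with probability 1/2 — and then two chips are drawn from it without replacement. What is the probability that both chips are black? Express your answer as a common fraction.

From Bin A: P(both black) = (8/13)(7/12) = 14/39.
From Bin B: P(both black) = (4/12)(3/11) = 1/11.
From Bin C: P(both black) = (3/6)(2/5) = 1/5.
Total probability = (1/3)(14/39) + (1/6)(1/11) + (1/2)(1/5) = 1511/6435.

1511/6435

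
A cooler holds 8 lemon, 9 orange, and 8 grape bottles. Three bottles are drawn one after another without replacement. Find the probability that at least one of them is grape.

P(no grape) = 17/25 × 16/24 × 15/23 = 4080/13800 = 34/115.
P(at least one) = 1 − 34/115 = 81/115.

81/115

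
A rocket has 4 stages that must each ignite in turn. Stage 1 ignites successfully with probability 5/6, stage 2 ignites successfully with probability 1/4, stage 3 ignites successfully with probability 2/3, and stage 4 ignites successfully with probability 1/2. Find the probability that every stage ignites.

5/72

Multiplying along the chain,
P = 5/6 × 1/4 × 2/3 × 1/2 = 10/144 = 5/72.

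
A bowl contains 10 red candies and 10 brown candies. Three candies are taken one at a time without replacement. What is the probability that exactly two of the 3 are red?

One ordering (red drawn first) has probability 10/20 × 9/19 × 10/18 = 900/6840 = 5/38.
There are C(3,2) = 3 such orderings, each equally likely, so P = 3 × 5/38 = 15/38.

15/38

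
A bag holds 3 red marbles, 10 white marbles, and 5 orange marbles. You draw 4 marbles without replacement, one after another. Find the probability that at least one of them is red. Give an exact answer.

113/204

P(no red) = 15/18 × 14/17 × 13/16 × 12/15 = 32760/73440 = 91/204.
P(at least one) = 1 − 91/204 = 113/204.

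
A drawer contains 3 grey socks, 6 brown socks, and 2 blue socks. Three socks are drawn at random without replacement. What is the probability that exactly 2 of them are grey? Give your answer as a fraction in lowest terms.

8/55

One ordering (grey drawn first) has probability 3/11 × 2/10 × 8/9 = 48/990 = 8/165.
There are C(3,2) = 3 such orderings, each equally likely, so P = 3 × 8/165 = 8/55.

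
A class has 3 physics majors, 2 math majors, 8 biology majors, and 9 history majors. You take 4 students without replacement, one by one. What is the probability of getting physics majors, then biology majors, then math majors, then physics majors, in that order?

Multiply the probability of each draw given the previous ones:
P = 3/22 × 8/21 × 2/20 × 2/19 = 96/175560 = 4/7315.

4/7315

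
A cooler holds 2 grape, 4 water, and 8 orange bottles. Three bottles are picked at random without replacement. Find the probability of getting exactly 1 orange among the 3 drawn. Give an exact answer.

30/91

One ordering (orange drawn first) has probability 8/14 × 6/13 × 5/12 = 240/2184 = 10/91.
There are C(3,1) = 3 such orderings, each equally likely, so P = 3 × 10/91 = 30/91.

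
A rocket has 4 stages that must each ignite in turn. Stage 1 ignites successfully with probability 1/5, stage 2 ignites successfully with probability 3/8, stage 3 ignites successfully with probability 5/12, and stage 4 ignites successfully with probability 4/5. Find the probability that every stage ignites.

The events are sequential, so multiply the conditional probabilities:
P = 1/5 × 3/8 × 5/12 × 4/5 = 60/2400 = 1/40.

1/40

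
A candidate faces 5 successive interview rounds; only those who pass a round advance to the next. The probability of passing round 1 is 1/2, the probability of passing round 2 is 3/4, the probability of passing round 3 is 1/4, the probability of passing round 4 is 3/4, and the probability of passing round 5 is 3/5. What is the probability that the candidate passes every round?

27/640

Each stage is reached only if all earlier stages succeed, so
P = 1/2 × 3/4 × 1/4 × 3/4 × 3/5 = 27/640.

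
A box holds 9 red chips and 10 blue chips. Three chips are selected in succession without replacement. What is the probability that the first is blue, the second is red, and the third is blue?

45/323

Chain rule:
P = 10/19 × 9/18 × 9/17 = 810/5814 = 45/323.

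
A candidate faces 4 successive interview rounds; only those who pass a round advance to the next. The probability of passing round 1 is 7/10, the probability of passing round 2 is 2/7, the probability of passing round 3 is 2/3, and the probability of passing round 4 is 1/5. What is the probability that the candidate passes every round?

2/75

The events are sequential, so multiply the conditional probabilities:
P = 7/10 × 2/7 × 2/3 × 1/5 = 28/1050 = 2/75.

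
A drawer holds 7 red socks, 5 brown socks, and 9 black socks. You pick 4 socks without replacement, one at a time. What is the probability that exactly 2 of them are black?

264/665

One ordering (black drawn first) has probability 9/21 × 8/20 × 12/19 × 11/18 = 9504/143640 = 44/665.
There are C(4,2) = 6 such orderings, each equally likely, so P = 6 × 44/665 = 264/665.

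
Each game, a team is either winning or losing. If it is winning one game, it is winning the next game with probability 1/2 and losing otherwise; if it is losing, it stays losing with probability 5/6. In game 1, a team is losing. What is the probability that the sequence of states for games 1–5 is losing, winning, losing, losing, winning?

5/432

Game 1 is given. For each transition, use the conditional probability from the current state:
P(winning | losing) = 1/6; P(losing | winning) = 1/2; P(losing | losing) = 5/6; P(winning | losing) = 1/6.
P = 1/6 × 1/2 × 5/6 × 1/6 = 5/432.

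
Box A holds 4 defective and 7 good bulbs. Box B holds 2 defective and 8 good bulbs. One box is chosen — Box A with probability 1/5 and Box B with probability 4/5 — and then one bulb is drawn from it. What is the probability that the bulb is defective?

From Box A: P(defective) = 4/11.
From Box B: P(defective) = 2/10.
Total probability = (1/5)(4/11) + (4/5)(2/10) = 64/275.

64/275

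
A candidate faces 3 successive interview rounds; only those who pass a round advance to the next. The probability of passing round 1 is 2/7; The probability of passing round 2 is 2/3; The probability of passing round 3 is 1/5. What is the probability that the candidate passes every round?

4/105

The events are sequential, so multiply the conditional probabilities:
P = 2/7 × 2/3 × 1/5 = 4/105.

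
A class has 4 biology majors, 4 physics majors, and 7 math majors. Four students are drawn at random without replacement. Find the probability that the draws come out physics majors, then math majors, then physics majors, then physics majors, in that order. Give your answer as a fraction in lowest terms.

Multiply the probability of each draw given the previous ones:
P = 4/15 × 7/14 × 3/13 × 2/12 = 168/32760 = 1/195.

1/195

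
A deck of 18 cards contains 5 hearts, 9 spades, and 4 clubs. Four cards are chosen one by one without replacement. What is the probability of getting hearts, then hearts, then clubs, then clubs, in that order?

1/306

Chain rule:
P = 5/18 × 4/17 × 4/16 × 3/15 = 240/73440 = 1/306.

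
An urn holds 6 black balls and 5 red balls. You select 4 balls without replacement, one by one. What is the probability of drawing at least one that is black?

65/66

P(no black) = 5/11 × 4/10 × 3/9 × 2/8 = 120/7920 = 1/66.
P(at least one) = 1 − 1/66 = 65/66.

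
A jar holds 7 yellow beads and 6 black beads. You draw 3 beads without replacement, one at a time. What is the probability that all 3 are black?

10/143

P = 6/13 × 5/12 × 4/11 = 120/1716 = 10/143.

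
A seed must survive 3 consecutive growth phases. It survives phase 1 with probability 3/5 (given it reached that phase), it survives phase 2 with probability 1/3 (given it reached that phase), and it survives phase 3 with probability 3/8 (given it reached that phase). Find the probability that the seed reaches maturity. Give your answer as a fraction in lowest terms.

Multiplying along the chain,
P = 3/5 × 1/3 × 3/8 = 9/120 = 3/40.

3/40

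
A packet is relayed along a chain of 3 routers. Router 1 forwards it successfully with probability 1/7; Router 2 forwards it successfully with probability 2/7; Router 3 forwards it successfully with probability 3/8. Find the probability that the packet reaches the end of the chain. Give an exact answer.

The events are sequential, so multiply the conditional probabilities:
P = 1/7 × 2/7 × 3/8 = 6/392 = 3/196.

3/196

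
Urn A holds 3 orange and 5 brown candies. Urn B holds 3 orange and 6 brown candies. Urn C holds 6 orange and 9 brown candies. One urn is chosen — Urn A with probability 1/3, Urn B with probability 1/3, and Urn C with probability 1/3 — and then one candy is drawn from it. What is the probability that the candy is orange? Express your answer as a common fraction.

From Urn A: P(orange) = 3/8.
From Urn B: P(orange) = 3/9.
From Urn C: P(orange) = 6/15.
Total probability = (1/3)(3/8) + (1/3)(3/9) + (1/3)(6/15) = 133/360.

133/360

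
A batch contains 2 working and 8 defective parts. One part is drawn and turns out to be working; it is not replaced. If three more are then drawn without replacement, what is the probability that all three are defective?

After the first draw, 8 of the remaining 9 parts are defective.
P = 8/9 × 7/8 × 6/7 = 336/504 = 2/3.

2/3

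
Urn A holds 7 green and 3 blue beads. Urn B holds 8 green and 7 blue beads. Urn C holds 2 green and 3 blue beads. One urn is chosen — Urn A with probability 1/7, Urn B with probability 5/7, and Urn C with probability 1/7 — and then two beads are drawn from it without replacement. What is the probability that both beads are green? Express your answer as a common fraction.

From Urn A: P(both green) = (7/10)(6/9) = 7/15.
From Urn B: P(both green) = (8/15)(7/14) = 4/15.
From Urn C: P(both green) = (2/5)(1/4) = 1/10.
Total probability = (1/7)(7/15) + (5/7)(4/15) + (1/7)(1/10) = 19/70.

19/70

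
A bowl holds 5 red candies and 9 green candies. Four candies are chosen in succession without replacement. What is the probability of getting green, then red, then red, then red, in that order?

Chain rule:
P = 9/14 × 5/13 × 4/12 × 3/11 = 540/24024 = 45/2002.

45/2002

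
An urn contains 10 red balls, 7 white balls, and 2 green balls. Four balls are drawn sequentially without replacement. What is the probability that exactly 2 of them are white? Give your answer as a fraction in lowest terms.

One ordering (white drawn first) has probability 7/19 × 6/18 × 12/17 × 11/16 = 5544/93024 = 77/1292.
There are C(4,2) = 6 such orderings, each equally likely, so P = 6 × 77/1292 = 231/646.

231/646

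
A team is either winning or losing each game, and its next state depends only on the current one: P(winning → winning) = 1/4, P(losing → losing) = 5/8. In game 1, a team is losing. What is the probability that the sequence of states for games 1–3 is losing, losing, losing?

Game 1 is given. For each transition, use the conditional probability from the current state:
P(losing | losing) = 5/8; P(losing | losing) = 5/8.
P = 5/8 × 5/8 = 25/64.

25/64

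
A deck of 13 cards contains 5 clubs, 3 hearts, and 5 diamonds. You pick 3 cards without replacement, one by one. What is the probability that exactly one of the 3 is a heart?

135/286

One ordering (a heart drawn first) has probability 3/13 × 10/12 × 9/11 = 270/1716 = 45/286.
There are C(3,1) = 3 such orderings, each equally likely, so P = 3 × 45/286 = 135/286.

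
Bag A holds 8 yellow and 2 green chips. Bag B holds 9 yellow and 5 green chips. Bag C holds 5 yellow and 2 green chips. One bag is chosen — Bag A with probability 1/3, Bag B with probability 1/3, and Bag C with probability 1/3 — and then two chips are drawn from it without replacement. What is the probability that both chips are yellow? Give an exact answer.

874/1755

From Bag A: P(both yellow) = (8/10)(7/9) = 28/45.
From Bag B: P(both yellow) = (9/14)(8/13) = 36/91.
From Bag C: P(both yellow) = (5/7)(4/6) = 10/21.
Total probability = (1/3)(28/45) + (1/3)(36/91) + (1/3)(10/21) = 874/1755.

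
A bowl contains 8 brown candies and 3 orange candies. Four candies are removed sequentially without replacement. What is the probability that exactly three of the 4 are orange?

4/165

One ordering (orange drawn first) has probability 3/11 × 2/10 × 1/9 × 8/8 = 48/7920 = 1/165.
There are C(4,3) = 4 such orderings, each equally likely, so P = 4 × 1/165 = 4/165.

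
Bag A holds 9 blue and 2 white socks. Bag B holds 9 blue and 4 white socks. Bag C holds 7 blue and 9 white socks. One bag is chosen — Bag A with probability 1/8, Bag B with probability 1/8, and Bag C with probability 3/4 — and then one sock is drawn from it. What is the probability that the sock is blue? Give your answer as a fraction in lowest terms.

From Bag A: P(blue) = 9/11.
From Bag B: P(blue) = 9/13.
From Bag C: P(blue) = 7/16.
Total probability = (1/8)(9/11) + (1/8)(9/13) + (3/4)(7/16) = 4731/9152.

4731/9152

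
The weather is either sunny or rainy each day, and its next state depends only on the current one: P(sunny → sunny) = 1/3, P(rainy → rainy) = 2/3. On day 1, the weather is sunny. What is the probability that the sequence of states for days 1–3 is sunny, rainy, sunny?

2/9

Day 1 is given. For each transition, use the conditional probability from the current state:
P(rainy | sunny) = 2/3; P(sunny | rainy) = 1/3.
P = 2/3 × 1/3 = 2/9.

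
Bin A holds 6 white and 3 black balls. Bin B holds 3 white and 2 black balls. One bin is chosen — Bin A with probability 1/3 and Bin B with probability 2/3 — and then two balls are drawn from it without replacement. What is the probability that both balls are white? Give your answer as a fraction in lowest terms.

From Bin A: P(both white) = (6/9)(5/8) = 5/12.
From Bin B: P(both white) = (3/5)(2/4) = 3/10.
Total probability = (1/3)(5/12) + (2/3)(3/10) = 61/180.

61/180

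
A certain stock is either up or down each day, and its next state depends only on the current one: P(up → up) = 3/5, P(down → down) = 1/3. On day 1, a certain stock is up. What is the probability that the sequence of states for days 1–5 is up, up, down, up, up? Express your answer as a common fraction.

12/125

Day 1 is given. For each transition, use the conditional probability from the current state:
P(up | up) = 3/5; P(down | up) = 2/5; P(up | down) = 2/3; P(up | up) = 3/5.
P = 3/5 × 2/5 × 2/3 × 3/5 = 36/375 = 12/125.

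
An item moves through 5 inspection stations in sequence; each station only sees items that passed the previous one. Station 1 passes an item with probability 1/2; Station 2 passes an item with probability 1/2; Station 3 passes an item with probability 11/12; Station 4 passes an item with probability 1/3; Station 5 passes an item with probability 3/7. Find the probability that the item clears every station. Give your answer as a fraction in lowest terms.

The events are sequential, so multiply the conditional probabilities:
P = 1/2 × 1/2 × 11/12 × 1/3 × 3/7 = 33/1008 = 11/336.

11/336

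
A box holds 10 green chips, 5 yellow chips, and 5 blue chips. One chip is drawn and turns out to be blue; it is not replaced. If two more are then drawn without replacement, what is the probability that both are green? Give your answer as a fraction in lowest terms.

After the first draw, 10 of the remaining 19 chips are green.
P = 10/19 × 9/18 = 90/342 = 5/19.

5/19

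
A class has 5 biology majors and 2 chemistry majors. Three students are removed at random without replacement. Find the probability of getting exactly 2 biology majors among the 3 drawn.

4/7

One ordering (biology majors drawn first) has probability 5/7 × 4/6 × 2/5 = 40/210 = 4/21.
There are C(3,2) = 3 such orderings, each equally likely, so P = 3 × 4/21 = 4/7.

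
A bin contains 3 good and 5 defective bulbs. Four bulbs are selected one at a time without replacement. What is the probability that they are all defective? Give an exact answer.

1/14

P(every draw is defective) = 5/8 × 4/7 × 3/6 × 2/5 = 120/1680 = 1/14.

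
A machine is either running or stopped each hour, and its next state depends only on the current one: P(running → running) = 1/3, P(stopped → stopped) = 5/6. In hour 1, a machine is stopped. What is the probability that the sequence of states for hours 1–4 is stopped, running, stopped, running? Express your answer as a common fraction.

Hour 1 is given. For each transition, use the conditional probability from the current state:
P(running | stopped) = 1/6; P(stopped | running) = 2/3; P(running | stopped) = 1/6.
P = 1/6 × 2/3 × 1/6 = 2/108 = 1/54.

1/54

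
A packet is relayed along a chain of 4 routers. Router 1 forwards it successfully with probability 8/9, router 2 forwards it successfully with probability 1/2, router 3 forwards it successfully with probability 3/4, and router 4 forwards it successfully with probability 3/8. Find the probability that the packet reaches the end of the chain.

1/8

The events are sequential, so multiply the conditional probabilities:
P = 8/9 × 1/2 × 3/4 × 3/8 = 72/576 = 1/8.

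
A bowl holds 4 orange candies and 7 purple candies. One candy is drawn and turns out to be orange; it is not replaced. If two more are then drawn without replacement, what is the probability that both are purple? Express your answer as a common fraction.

With the first candy removed, 7 purple remain out of 10.
P = 7/10 × 6/9 = 42/90 = 7/15.

7/15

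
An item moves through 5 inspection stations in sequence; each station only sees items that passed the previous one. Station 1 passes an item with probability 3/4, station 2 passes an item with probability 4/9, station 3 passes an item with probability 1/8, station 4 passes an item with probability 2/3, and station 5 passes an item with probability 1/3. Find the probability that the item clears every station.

Each stage is reached only if all earlier stages succeed, so
P = 3/4 × 4/9 × 1/8 × 2/3 × 1/3 = 24/2592 = 1/108.

1/108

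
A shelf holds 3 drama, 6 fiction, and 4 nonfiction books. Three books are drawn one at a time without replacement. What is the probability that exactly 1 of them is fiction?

One ordering (fiction drawn first) has probability 6/13 × 7/12 × 6/11 = 252/1716 = 21/143.
There are C(3,1) = 3 such orderings, each equally likely, so P = 3 × 21/143 = 63/143.

63/143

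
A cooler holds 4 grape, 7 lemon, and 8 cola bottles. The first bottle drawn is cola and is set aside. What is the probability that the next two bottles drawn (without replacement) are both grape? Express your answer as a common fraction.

2/51

With the first bottle removed, 4 grape remain out of 18.
P = 4/18 × 3/17 = 12/306 = 2/51.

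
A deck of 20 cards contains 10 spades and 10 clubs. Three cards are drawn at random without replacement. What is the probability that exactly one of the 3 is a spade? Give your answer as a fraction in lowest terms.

One ordering (a spade drawn first) has probability 10/20 × 10/19 × 9/18 = 900/6840 = 5/38.
There are C(3,1) = 3 such orderings, each equally likely, so P = 3 × 5/38 = 15/38.

15/38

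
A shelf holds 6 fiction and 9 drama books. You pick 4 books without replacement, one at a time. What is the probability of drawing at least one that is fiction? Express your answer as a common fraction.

P(no fiction) = 9/15 × 8/14 × 7/13 × 6/12 = 3024/32760 = 6/65.
P(at least one) = 1 − 6/65 = 59/65.

59/65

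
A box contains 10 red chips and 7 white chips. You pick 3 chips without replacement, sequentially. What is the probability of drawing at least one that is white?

14/17

P(no white) = 10/17 × 9/16 × 8/15 = 720/4080 = 3/17.
P(at least one) = 1 − 3/17 = 14/17.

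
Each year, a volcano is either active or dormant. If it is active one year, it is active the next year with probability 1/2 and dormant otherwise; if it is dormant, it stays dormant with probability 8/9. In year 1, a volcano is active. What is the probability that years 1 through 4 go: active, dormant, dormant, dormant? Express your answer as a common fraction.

32/81

Year 1 is given. For each transition, use the conditional probability from the current state:
P(dormant | active) = 1/2; P(dormant | dormant) = 8/9; P(dormant | dormant) = 8/9.
P = 1/2 × 8/9 × 8/9 = 64/162 = 32/81.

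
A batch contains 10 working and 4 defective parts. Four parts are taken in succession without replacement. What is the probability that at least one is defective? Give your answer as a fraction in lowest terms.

P(no defective) = 10/14 × 9/13 × 8/12 × 7/11 = 5040/24024 = 30/143.
P(at least one) = 1 − 30/143 = 113/143.

113/143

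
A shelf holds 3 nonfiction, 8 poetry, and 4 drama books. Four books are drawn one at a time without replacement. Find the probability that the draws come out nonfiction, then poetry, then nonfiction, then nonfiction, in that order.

Multiply the probability of each draw given the previous ones:
P = 3/15 × 8/14 × 2/13 × 1/12 = 48/32760 = 2/1365.

2/1365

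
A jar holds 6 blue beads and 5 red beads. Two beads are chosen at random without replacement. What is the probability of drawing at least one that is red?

P(no red) = 6/11 × 5/10 = 30/110 = 3/11.
P(at least one) = 1 − 3/11 = 8/11.

8/11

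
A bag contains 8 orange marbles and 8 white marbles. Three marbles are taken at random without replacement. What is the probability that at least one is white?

P(no white) = 8/16 × 7/15 × 6/14 = 336/3360 = 1/10.
P(at least one) = 1 − 1/10 = 9/10.

9/10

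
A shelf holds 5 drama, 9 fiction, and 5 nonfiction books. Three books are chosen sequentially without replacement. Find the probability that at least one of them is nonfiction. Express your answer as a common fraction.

605/969

P(no nonfiction) = 14/19 × 13/18 × 12/17 = 2184/5814 = 364/969.
P(at least one) = 1 − 364/969 = 605/969.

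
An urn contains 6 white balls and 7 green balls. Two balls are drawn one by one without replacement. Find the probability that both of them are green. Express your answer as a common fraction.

7/26

P(all green) = 7/13 × 6/12 = 42/156 = 7/26.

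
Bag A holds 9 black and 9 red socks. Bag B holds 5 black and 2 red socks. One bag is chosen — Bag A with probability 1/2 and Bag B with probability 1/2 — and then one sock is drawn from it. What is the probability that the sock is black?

From Bag A: P(black) = 9/18.
From Bag B: P(black) = 5/7.
Total probability = (1/2)(9/18) + (1/2)(5/7) = 17/28.

17/28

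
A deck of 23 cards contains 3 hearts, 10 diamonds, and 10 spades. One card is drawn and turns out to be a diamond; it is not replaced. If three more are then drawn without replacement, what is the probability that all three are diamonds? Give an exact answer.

After the first draw, 9 of the remaining 22 cards are diamonds.
P = 9/22 × 8/21 × 7/20 = 504/9240 = 3/55.

3/55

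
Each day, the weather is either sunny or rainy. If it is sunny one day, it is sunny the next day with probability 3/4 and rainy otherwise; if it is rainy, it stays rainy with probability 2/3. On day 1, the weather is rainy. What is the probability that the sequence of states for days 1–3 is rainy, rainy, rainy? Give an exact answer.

Day 1 is given. For each transition, use the conditional probability from the current state:
P(rainy | rainy) = 2/3; P(rainy | rainy) = 2/3.
P = 2/3 × 2/3 = 4/9.

4/9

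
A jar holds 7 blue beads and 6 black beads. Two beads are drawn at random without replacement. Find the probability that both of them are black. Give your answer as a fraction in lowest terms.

5/26

P(all black) = 6/13 × 5/12 = 30/156 = 5/26.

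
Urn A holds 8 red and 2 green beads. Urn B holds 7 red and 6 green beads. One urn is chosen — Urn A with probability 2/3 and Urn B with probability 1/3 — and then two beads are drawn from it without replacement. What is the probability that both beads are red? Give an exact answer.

1771/3510

From Urn A: P(both red) = (8/10)(7/9) = 28/45.
From Urn B: P(both red) = (7/13)(6/12) = 7/26.
Total probability = (2/3)(28/45) + (1/3)(7/26) = 1771/3510.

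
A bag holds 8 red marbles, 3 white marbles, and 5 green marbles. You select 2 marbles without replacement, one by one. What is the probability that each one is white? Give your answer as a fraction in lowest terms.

P(every draw is white) = 3/16 × 2/15 = 6/240 = 1/40.

1/40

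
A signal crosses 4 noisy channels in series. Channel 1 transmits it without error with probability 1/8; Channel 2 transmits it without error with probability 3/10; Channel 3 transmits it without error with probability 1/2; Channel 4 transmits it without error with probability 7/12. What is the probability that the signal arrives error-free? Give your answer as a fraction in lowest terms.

7/640

Each stage is reached only if all earlier stages succeed, so
P = 1/8 × 3/10 × 1/2 × 7/12 = 21/1920 = 7/640.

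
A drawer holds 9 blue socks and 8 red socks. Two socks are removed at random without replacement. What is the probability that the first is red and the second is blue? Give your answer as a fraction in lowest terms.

9/34

Chain rule:
P = 8/17 × 9/16 = 72/272 = 9/34.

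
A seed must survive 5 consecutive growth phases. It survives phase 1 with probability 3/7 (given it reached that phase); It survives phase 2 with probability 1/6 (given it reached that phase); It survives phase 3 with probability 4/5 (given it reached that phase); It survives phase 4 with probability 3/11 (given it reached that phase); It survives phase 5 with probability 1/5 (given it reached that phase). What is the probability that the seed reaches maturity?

6/1925

Each stage is reached only if all earlier stages succeed, so
P = 3/7 × 1/6 × 4/5 × 3/11 × 1/5 = 36/11550 = 6/1925.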